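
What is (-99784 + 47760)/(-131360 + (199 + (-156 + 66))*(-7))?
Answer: 52024/132123 ≈ 0.39375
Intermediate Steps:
(-99784 + 47760)/(-131360 + (199 + (-156 + 66))*(-7)) = -52024/(-131360 + (199 - 90)*(-7)) = -52024/(-131360 + 109*(-7)) = -52024/(-131360 - 763) = -52024/(-132123) = -52024*(-1/132123) = 52024/132123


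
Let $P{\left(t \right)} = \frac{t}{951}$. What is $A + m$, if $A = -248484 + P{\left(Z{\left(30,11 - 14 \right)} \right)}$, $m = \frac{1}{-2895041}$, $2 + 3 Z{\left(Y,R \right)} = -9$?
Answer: $- \frac{2052366544307236}{8259551973} \approx -2.4848 \cdot 10^{5}$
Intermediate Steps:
$Z{\left(Y,R \right)} = - \frac{11}{3}$ ($Z{\left(Y,R \right)} = - \frac{2}{3} + \frac{1}{3} \left(-9\right) = - \frac{2}{3} - 3 = - \frac{11}{3}$)
$P{\left(t \right)} = \frac{t}{951}$ ($P{\left(t \right)} = t \frac{1}{951} = \frac{t}{951}$)
$m = - \frac{1}{2895041} \approx -3.4542 \cdot 10^{-7}$
$A = - \frac{708924863}{2853}$ ($A = -248484 + \frac{1}{951} \left(- \frac{11}{3}\right) = -248484 - \frac{11}{2853} = - \frac{708924863}{2853} \approx -2.4848 \cdot 10^{5}$)
$A + m = - \frac{708924863}{2853} - \frac{1}{2895041} = - \frac{2052366544307236}{8259551973}$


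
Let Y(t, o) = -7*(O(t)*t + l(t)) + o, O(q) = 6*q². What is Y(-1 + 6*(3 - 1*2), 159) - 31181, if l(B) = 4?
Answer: -36300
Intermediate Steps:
Y(t, o) = -28 + o - 42*t³ (Y(t, o) = -7*((6*t²)*t + 4) + o = -7*(6*t³ + 4) + o = -7*(4 + 6*t³) + o = (-28 - 42*t³) + o = -28 + o - 42*t³)
Y(-1 + 6*(3 - 1*2), 159) - 31181 = (-28 + 159 - 42*(-1 + 6*(3 - 1*2))³) - 31181 = (-28 + 159 - 42*(-1 + 6*(3 - 2))³) - 31181 = (-28 + 159 - 42*(-1 + 6*1)³) - 31181 = (-28 + 159 - 42*(-1 + 6)³) - 31181 = (-28 + 159 - 42*5³) - 31181 = (-28 + 159 - 42*125) - 31181 = (-28 + 159 - 5250) - 31181 = -5119 - 31181 = -36300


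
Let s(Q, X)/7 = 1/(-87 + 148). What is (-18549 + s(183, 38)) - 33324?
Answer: -3164246/61 ≈ -51873.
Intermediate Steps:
s(Q, X) = 7/61 (s(Q, X) = 7/(-87 + 148) = 7/61)
(-18549 + s(183, 38)) - 33324 = (-18549 + 7/61) - 33324 = -1131482/61 - 33324 = -3164246/61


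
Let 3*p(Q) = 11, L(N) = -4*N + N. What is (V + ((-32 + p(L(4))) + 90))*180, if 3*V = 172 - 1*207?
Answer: 9000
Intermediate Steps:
L(N) = -3*N
p(Q) = 11/3 (p(Q) = (⅓)*11 = 11/3)
V = -35/3 (V = (172 - 1*207)/3 = (172 - 207)/3 = (⅓)*(-35) = -35/3 ≈ -11.667)
(V + ((-32 + p(L(4))) + 90))*180 = (-35/3 + ((-32 + 11/3) + 90))*180 = (-35/3 + (-85/3 + 90))*180 = (-35/3 + 185/3)*180 = 50*180 = 9000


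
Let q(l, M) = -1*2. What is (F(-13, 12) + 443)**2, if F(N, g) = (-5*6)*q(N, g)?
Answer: 253009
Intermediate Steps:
q(l, M) = -2
F(N, g) = 60 (F(N, g) = -5*6*(-2) = -30*(-2) = 60)
(F(-13, 12) + 443)**2 = (60 + 443)**2 = 503**2 = 253009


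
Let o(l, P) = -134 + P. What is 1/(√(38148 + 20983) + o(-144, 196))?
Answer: -62/55287 + √59131/55287 ≈ 0.0032769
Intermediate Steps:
1/(√(38148 + 20983) + o(-144, 196)) = 1/(√(38148 + 20983) + (-134 + 196)) = 1/(√59131 + 62) = 1/(62 + √59131)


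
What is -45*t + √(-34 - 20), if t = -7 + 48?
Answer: -1845 + 3*I*√6 ≈ -1845.0 + 7.3485*I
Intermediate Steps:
t = 41
-45*t + √(-34 - 20) = -45*41 + √(-34 - 20) = -1845 + √(-54) = -1845 + 3*I*√6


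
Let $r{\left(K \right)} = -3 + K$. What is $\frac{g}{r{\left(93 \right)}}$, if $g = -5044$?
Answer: $- \frac{2522}{45} \approx -56.044$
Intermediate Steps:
$\frac{g}{r{\left(93 \right)}} = - \frac{5044}{-3 + 93} = - \frac{5044}{90} = \left(-5044\right) \frac{1}{90} = - \frac{2522}{45}$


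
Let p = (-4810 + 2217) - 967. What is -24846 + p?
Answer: -28406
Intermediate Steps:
p = -3560 (p = -2593 - 967 = -3560)
-24846 + p = -24846 - 3560 = -28406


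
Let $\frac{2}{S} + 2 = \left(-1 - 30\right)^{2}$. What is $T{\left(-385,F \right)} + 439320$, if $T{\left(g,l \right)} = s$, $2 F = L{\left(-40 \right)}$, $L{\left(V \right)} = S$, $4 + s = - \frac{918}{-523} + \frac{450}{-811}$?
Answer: $\frac{186337708496}{424153} \approx 4.3932 \cdot 10^{5}$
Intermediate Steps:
$s = - \frac{1187464}{424153}$ ($s = -4 + \left(- \frac{918}{-523} + \frac{450}{-811}\right) = -4 + \left(\left(-918\right) \left(- \frac{1}{523}\right) + 450 \left(- \frac{1}{811}\right)\right) = -4 + \left(\frac{918}{523} - \frac{450}{811}\right) = -4 + \frac{509148}{424153} = - \frac{1187464}{424153} \approx -2.7996$)
$S = \frac{2}{959}$ ($S = \frac{2}{-2 + \left(-1 - 30\right)^{2}} = \frac{2}{-2 + \left(-31\right)^{2}} = \frac{2}{-2 + 961} = \frac{2}{959} \approx 0.0020855$)
$L{\left(V \right)} = \frac{2}{959}$
$F = \frac{1}{959}$ ($F = \frac{1}{2} \cdot \frac{2}{959} = \frac{1}{959} \approx 0.0010428$)
$T{\left(g,l \right)} = - \frac{1187464}{424153}$
$T{\left(-385,F \right)} + 439320 = - \frac{1187464}{424153} + 439320 = \frac{186337708496}{424153}$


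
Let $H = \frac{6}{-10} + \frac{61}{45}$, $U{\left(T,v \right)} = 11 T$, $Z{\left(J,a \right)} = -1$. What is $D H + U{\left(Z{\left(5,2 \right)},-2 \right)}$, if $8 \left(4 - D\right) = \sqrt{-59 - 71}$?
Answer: $- \frac{359}{45} - \frac{17 i \sqrt{130}}{180} \approx -7.9778 - 1.0768 i$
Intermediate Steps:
$D = 4 - \frac{i \sqrt{130}}{8}$ ($D = 4 - \frac{\sqrt{-59 - 71}}{8} = 4 - \frac{\sqrt{-130}}{8} = 4 - \frac{i \sqrt{130}}{8} \approx 4.0 - 1.4252 i$)
$H = \frac{34}{45}$ ($H = 6 \left(- \frac{1}{10}\right) + 61 \cdot \frac{1}{45} = - \frac{3}{5} + \frac{61}{45} = \frac{34}{45} \approx 0.75556$)
$D H + U{\left(Z{\left(5,2 \right)},-2 \right)} = \left(4 - \frac{i \sqrt{130}}{8}\right) \frac{34}{45} + 11 \left(-1\right) = \left(\frac{136}{45} - \frac{17 i \sqrt{130}}{180}\right) - 11 = - \frac{359}{45} - \frac{17 i \sqrt{130}}{180}$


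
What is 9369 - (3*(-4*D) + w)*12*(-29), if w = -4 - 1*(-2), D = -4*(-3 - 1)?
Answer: -58143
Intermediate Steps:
D = 16 (D = -4*(-4) = 16)
w = -2 (w = -4 + 2 = -2)
9369 - (3*(-4*D) + w)*12*(-29) = 9369 - (3*(-4*16) - 2)*12*(-29) = 9369 - (3*(-64) - 2)*12*(-29) = 9369 - (-192 - 2)*12*(-29) = 9369 - (-194*12)*(-29) = 9369 - (-2328)*(-29) = 9369 - 1*67512 = 9369 - 67512 = -58143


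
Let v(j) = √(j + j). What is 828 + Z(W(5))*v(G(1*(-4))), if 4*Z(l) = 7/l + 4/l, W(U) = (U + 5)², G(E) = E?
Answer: 828 + 11*I*√2/200 ≈ 828.0 + 0.077782*I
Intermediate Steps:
W(U) = (5 + U)²
v(j) = √2*√j (v(j) = √(2*j) = √2*√j)
Z(l) = 11/(4*l) (Z(l) = (7/l + 4/l)/4 = (11/l)/4 = 11/(4*l))
828 + Z(W(5))*v(G(1*(-4))) = 828 + (11/(4*((5 + 5)²)))*(√2*√(1*(-4))) = 828 + (11/(4*(10²)))*(√2*√(-4)) = 828 + ((11/4)/100)*(√2*(2*I)) = 828 + ((11/4)*(1/100))*(2*I*√2) = 828 + 11*(2*I*√2)/400 = 828 + 11*I*√2/200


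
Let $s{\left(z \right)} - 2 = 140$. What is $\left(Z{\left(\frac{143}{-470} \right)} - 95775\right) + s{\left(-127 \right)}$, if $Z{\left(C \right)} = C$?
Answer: $- \frac{44947653}{470} \approx -95633.0$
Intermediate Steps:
$s{\left(z \right)} = 142$ ($s{\left(z \right)} = 2 + 140 = 142$)
$\left(Z{\left(\frac{143}{-470} \right)} - 95775\right) + s{\left(-127 \right)} = \left(\frac{143}{-470} - 95775\right) + 142 = \left(143 \left(- \frac{1}{470}\right) - 95775\right) + 142 = \left(- \frac{143}{470} - 95775\right) + 142 = - \frac{45014393}{470} + 142 = - \frac{44947653}{470}$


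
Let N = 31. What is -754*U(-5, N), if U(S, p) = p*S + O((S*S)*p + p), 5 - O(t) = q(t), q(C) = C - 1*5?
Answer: 717054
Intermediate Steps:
q(C) = -5 + C (q(C) = C - 5 = -5 + C)
O(t) = 10 - t (O(t) = 5 - (-5 + t) = 5 + (5 - t) = 10 - t)
U(S, p) = 10 - p + S*p - p*S**2 (U(S, p) = p*S + (10 - ((S*S)*p + p)) = S*p + (10 - (S**2*p + p)) = S*p + (10 - (p*S**2 + p)) = S*p + (10 - (p + p*S**2)) = S*p + (10 + (-p - p*S**2)) = S*p + (10 - p - p*S**2) = 10 - p + S*p - p*S**2)
-754*U(-5, N) = -754*(10 - 5*31 - 1*31*(1 + (-5)**2)) = -754*(10 - 155 - 1*31*(1 + 25)) = -754*(10 - 155 - 1*31*26) = -754*(10 - 155 - 806) = -754*(-951) = 717054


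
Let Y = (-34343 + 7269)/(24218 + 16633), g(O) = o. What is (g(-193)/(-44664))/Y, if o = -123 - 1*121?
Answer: -830637/100769428 ≈ -0.0082429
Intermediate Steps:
o = -244 (o = -123 - 121 = -244)
g(O) = -244
Y = -27074/40851 ≈ -0.66275
(g(-193)/(-44664))/Y = (-244/(-44664))/(-27074/40851) = -244*(-1/44664)*(-40851/27074) = (61/11166)*(-40851/27074) = -830637/100769428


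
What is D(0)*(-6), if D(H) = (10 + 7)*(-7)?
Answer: 714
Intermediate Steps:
D(H) = -119 (D(H) = 17*(-7) = -119)
D(0)*(-6) = -119*(-6) = 714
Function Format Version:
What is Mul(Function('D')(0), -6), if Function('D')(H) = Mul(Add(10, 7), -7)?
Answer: 714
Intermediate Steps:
Function('D')(H) = -119 (Function('D')(H) = Mul(17, -7) = -119)
Mul(Function('D')(0), -6) = Mul(-119, -6) = 714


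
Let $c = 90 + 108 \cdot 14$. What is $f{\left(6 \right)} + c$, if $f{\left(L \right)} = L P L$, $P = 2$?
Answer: $1674$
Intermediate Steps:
$f{\left(L \right)} = 2 L^{2}$ ($f{\left(L \right)} = L 2 L = 2 L L = 2 L^{2}$)
$c = 1602$ ($c = 90 + 1512 = 1602$)
$f{\left(6 \right)} + c = 2 \cdot 6^{2} + 1602 = 2 \cdot 36 + 1602 = 72 + 1602 = 1674$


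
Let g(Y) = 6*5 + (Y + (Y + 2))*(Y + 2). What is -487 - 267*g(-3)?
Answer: -9565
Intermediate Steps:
g(Y) = 30 + (2 + Y)*(2 + 2*Y) (g(Y) = 30 + (Y + (2 + Y))*(2 + Y) = 30 + (2 + 2*Y)*(2 + Y) = 30 + (2 + Y)*(2 + 2*Y))
-487 - 267*g(-3) = -487 - 267*(34 + 2*(-3)**2 + 6*(-3)) = -487 - 267*(34 + 2*9 - 18) = -487 - 267*(34 + 18 - 18) = -487 - 267*34 = -487 - 9078 = -9565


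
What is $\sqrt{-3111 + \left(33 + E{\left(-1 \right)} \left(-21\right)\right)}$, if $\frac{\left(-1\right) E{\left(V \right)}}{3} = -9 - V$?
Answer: $3 i \sqrt{398} \approx 59.85 i$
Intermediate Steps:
$E{\left(V \right)} = 27 + 3 V$ ($E{\left(V \right)} = - 3 \left(-9 - V\right) = 27 + 3 V$)
$\sqrt{-3111 + \left(33 + E{\left(-1 \right)} \left(-21\right)\right)} = \sqrt{-3111 + \left(33 + \left(27 + 3 \left(-1\right)\right) \left(-21\right)\right)} = \sqrt{-3111 + \left(33 + \left(27 - 3\right) \left(-21\right)\right)} = \sqrt{-3111 + \left(33 + 24 \left(-21\right)\right)} = \sqrt{-3111 + \left(33 - 504\right)} = \sqrt{-3111 - 471} = \sqrt{-3582} = 3 i \sqrt{398}$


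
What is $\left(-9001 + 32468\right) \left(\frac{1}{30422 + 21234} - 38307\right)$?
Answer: $- \frac{46436180237597}{51656} \approx -8.9895 \cdot 10^{8}$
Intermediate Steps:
$\left(-9001 + 32468\right) \left(\frac{1}{30422 + 21234} - 38307\right) = 23467 \left(\frac{1}{51656} - 38307\right) = 23467 \left(- \frac{1978786391}{51656}\right) = - \frac{46436180237597}{51656}$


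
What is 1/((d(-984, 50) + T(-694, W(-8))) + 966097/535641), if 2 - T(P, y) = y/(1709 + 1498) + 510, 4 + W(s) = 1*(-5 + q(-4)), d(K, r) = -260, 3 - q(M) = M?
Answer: -572600229/438723861085 ≈ -0.0013051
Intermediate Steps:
q(M) = 3 - M
W(s) = -2 (W(s) = -4 + 1*(-5 + (3 - 1*(-4))) = -4 + 1*(-5 + (3 + 4)) = -4 + 1*(-5 + 7) = -4 + 1*2 = -4 + 2 = -2)
T(P, y) = -508 - y/3207 (T(P, y) = 2 - (y/(1709 + 1498) + 510) = 2 - (y/3207 + 510) = 2 - (510 + y/3207) = 2 + (-510 - y/3207) = -508 - y/3207)
1/((d(-984, 50) + T(-694, W(-8))) + 966097/535641) = 1/((-260 + (-508 - 1/3207*(-2))) + 966097/535641) = 1/((-260 + (-508 + 2/3207)) + 966097*(1/535641)) = 1/((-260 - 1629154/3207) + 966097/535641) = 1/(-2462974/3207 + 966097/535641) = 1/(-438723861085/572600229) = -572600229/438723861085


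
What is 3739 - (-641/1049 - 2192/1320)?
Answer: 647558006/173085 ≈ 3741.3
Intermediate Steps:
3739 - (-641/1049 - 2192/1320) = 3739 - (-641*1/1049 - 2192*1/1320) = 3739 - (-641/1049 - 274/165) = 3739 - 1*(-393191/173085) = 3739 + 393191/173085 = 647558006/173085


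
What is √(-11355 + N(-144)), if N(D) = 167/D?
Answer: I*√1635287/12 ≈ 106.57*I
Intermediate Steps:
√(-11355 + N(-144)) = √(-11355 + 167/(-144)) = √(-11355 + 167*(-1/144)) = √(-11355 - 167/144) = √(-1635287/144) = I*√1635287/12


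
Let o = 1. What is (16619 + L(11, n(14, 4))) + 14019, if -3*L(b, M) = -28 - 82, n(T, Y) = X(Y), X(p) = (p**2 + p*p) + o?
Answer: 92024/3 ≈ 30675.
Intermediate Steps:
X(p) = 1 + 2*p**2 (X(p) = (p**2 + p*p) + 1 = (p**2 + p**2) + 1 = 2*p**2 + 1 = 1 + 2*p**2)
n(T, Y) = 1 + 2*Y**2
L(b, M) = 110/3 (L(b, M) = -(-28 - 82)/3 = -1/3*(-110) = 110/3)
(16619 + L(11, n(14, 4))) + 14019 = (16619 + 110/3) + 14019 = 49967/3 + 14019 = 92024/3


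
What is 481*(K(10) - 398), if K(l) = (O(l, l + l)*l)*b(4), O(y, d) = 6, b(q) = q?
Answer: -75998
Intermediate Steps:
K(l) = 24*l (K(l) = (6*l)*4 = 24*l)
481*(K(10) - 398) = 481*(24*10 - 398) = 481*(240 - 398) = 481*(-158) = -75998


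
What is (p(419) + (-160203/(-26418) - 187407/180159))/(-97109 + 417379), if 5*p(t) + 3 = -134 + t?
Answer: 23201867953/120976666409900 ≈ 0.00019179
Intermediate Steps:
p(t) = -137/5 + t/5 (p(t) = -⅗ + (-134 + t)/5 = -⅗ + (-134/5 + t/5) = -137/5 + t/5)
(p(419) + (-160203/(-26418) - 187407/180159))/(-97109 + 417379) = ((-137/5 + (⅕)*419) + (-160203/(-26418) - 187407/180159))/(-97109 + 417379) = ((-137/5 + 419/5) + (-160203*(-1/26418) - 187407*1/180159))/320270 = (282/5 + (53401/8806 - 62469/60053))*(1/320270) = (282/5 + 379541177/75546674)*(1/320270) = (23201867953/377733370)*(1/320270) = 23201867953/120976666409900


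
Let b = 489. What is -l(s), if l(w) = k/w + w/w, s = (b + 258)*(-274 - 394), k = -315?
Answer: -55479/55444 ≈ -1.0006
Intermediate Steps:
s = -498996 (s = (489 + 258)*(-274 - 394) = 747*(-668) = -498996)
l(w) = 1 - 315/w (l(w) = -315/w + w/w = -315/w + 1 = 1 - 315/w)
-l(s) = -(-315 - 498996)/(-498996) = -(-1)*(-499311)/498996 = -1*55479/55444 = -55479/55444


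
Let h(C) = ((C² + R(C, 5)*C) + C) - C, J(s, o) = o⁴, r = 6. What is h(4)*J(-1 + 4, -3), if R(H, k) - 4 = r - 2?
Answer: 3888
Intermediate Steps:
R(H, k) = 8 (R(H, k) = 4 + (6 - 2) = 4 + 4 = 8)
h(C) = C² + 8*C (h(C) = ((C² + 8*C) + C) - C = (C² + 9*C) - C = C² + 8*C)
h(4)*J(-1 + 4, -3) = (4*(8 + 4))*(-3)⁴ = (4*12)*81 = 48*81 = 3888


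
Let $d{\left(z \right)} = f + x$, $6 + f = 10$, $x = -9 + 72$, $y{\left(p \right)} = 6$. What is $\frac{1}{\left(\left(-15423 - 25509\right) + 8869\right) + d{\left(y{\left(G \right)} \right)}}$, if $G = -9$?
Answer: $- \frac{1}{31996} \approx -3.1254 \cdot 10^{-5}$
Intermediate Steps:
$x = 63$
$f = 4$ ($f = -6 + 10 = 4$)
$d{\left(z \right)} = 67$ ($d{\left(z \right)} = 4 + 63 = 67$)
$\frac{1}{\left(\left(-15423 - 25509\right) + 8869\right) + d{\left(y{\left(G \right)} \right)}} = \frac{1}{\left(\left(-15423 - 25509\right) + 8869\right) + 67} = \frac{1}{\left(-40932 + 8869\right) + 67} = \frac{1}{-32063 + 67} = \frac{1}{-31996} = - \frac{1}{31996}$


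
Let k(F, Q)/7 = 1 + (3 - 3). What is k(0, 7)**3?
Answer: 343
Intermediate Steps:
k(F, Q) = 7 (k(F, Q) = 7*(1 + (3 - 3)) = 7*(1 + 0) = 7*1 = 7)
k(0, 7)**3 = 7**3 = 343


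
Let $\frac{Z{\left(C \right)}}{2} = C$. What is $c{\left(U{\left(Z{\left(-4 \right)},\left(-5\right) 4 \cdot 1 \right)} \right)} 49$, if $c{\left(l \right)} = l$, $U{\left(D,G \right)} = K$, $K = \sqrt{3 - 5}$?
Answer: $49 i \sqrt{2} \approx 69.297 i$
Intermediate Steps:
$K = i \sqrt{2}$ ($K = \sqrt{-2} = i \sqrt{2} \approx 1.4142 i$)
$Z{\left(C \right)} = 2 C$
$U{\left(D,G \right)} = i \sqrt{2}$
$c{\left(U{\left(Z{\left(-4 \right)},\left(-5\right) 4 \cdot 1 \right)} \right)} 49 = i \sqrt{2} \cdot 49 = 49 i \sqrt{2}$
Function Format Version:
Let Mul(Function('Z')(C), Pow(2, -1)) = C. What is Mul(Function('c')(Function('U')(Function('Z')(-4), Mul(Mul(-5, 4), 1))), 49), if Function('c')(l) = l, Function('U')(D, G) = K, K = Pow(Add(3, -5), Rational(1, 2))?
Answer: Mul(49, I, Pow(2, Rational(1, 2))) ≈ Mul(69.297, I)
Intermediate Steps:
K = Mul(I, Pow(2, Rational(1, 2))) (K = Pow(-2, Rational(1, 2)) = Mul(I, Pow(2, Rational(1, 2))) ≈ Mul(1.4142, I))
Function('Z')(C) = Mul(2, C)
Function('U')(D, G) = Mul(I, Pow(2, Rational(1, 2)))
Mul(Function('c')(Function('U')(Function('Z')(-4), Mul(Mul(-5, 4), 1))), 49) = Mul(Mul(I, Pow(2, Rational(1, 2))), 49) = Mul(49, I, Pow(2, Rational(1, 2)))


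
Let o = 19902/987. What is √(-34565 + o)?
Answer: I*√3739167579/329 ≈ 185.86*I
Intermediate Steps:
o = 6634/329 (o = 19902*(1/987) = 6634/329 ≈ 20.164)
√(-34565 + o) = √(-34565 + 6634/329) = √(-11365251/329) = I*√3739167579/329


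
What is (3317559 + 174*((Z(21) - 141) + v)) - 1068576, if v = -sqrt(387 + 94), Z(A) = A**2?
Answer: 2301183 - 174*sqrt(481) ≈ 2.2974e+6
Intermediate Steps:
v = -sqrt(481) ≈ -21.932
(3317559 + 174*((Z(21) - 141) + v)) - 1068576 = (3317559 + 174*((21**2 - 141) - sqrt(481))) - 1068576 = (3317559 + 174*((441 - 141) - sqrt(481))) - 1068576 = (3317559 + 174*(300 - sqrt(481))) - 1068576 = (3317559 + (52200 - 174*sqrt(481))) - 1068576 = (3369759 - 174*sqrt(481)) - 1068576 = 2301183 - 174*sqrt(481)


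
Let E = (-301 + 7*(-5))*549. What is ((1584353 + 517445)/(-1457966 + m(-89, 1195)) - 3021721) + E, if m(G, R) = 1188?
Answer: -2335350936864/728389 ≈ -3.2062e+6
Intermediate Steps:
E = -184464 (E = (-301 - 35)*549 = -336*549 = -184464)
((1584353 + 517445)/(-1457966 + m(-89, 1195)) - 3021721) + E = ((1584353 + 517445)/(-1457966 + 1188) - 3021721) - 184464 = (2101798/(-1456778) - 3021721) - 184464 = (2101798*(-1/1456778) - 3021721) - 184464 = (-1050899/728389 - 3021721) - 184464 = -2200989388368/728389 - 184464 = -2335350936864/728389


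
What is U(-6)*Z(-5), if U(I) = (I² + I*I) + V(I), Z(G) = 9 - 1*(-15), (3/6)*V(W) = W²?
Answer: 3456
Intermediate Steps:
V(W) = 2*W²
Z(G) = 24 (Z(G) = 9 + 15 = 24)
U(I) = 4*I² (U(I) = (I² + I*I) + 2*I² = (I² + I²) + 2*I² = 2*I² + 2*I² = 4*I²)
U(-6)*Z(-5) = (4*(-6)²)*24 = (4*36)*24 = 144*24 = 3456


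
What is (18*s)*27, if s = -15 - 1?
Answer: -7776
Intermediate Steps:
s = -16
(18*s)*27 = (18*(-16))*27 = -288*27 = -7776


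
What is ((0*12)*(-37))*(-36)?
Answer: 0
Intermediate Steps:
((0*12)*(-37))*(-36) = (0*(-37))*(-36) = 0*(-36) = 0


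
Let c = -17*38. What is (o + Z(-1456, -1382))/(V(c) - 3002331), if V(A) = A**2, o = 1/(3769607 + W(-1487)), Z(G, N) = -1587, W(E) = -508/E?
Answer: 8895779506192/14490058893536755 ≈ 0.00061392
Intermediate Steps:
o = 1487/5605406117 (o = 1/(3769607 - 508/(-1487)) = 1/(3769607 - 508*(-1/1487)) = 1/(3769607 + 508/1487) = 1/(5605406117/1487) = 1487/5605406117 ≈ 2.6528e-7)
c = -646
(o + Z(-1456, -1382))/(V(c) - 3002331) = (1487/5605406117 - 1587)/((-646)**2 - 3002331) = -8895779506192/(5605406117*(417316 - 3002331)) = -8895779506192/5605406117/(-2585015) = -8895779506192/5605406117*(-1/2585015) = 8895779506192/14490058893536755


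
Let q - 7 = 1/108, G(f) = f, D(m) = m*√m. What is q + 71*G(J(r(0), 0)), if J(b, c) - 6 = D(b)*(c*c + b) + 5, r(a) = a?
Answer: 85105/108 ≈ 788.01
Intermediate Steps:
D(m) = m^(3/2)
J(b, c) = 11 + b^(3/2)*(b + c²) (J(b, c) = 6 + (b^(3/2)*(c*c + b) + 5) = 6 + (b^(3/2)*(c² + b) + 5) = 6 + (b^(3/2)*(b + c²) + 5) = 6 + (5 + b^(3/2)*(b + c²)) = 11 + b^(3/2)*(b + c²))
q = 757/108 (q = 7 + 1/108 = 757/108 ≈ 7.0093)
q + 71*G(J(r(0), 0)) = 757/108 + 71*(11 + 0^(5/2) + 0^(3/2)*0²) = 757/108 + 71*(11 + 0 + 0*0) = 757/108 + 71*(11 + 0 + 0) = 757/108 + 71*11 = 757/108 + 781 = 85105/108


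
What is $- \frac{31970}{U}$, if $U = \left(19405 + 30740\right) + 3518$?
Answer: $- \frac{31970}{53663} \approx -0.59575$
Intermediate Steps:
$U = 53663$ ($U = 50145 + 3518 = 53663$)
$- \frac{31970}{U} = - \frac{31970}{53663}$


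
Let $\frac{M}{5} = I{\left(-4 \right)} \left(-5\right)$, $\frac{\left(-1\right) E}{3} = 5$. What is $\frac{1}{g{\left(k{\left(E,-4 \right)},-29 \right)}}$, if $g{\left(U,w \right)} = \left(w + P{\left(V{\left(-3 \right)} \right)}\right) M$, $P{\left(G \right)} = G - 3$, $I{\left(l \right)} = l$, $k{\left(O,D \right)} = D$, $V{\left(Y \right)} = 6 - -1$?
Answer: $- \frac{1}{2500} \approx -0.0004$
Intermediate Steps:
$E = -15$ ($E = \left(-3\right) 5 = -15$)
$V{\left(Y \right)} = 7$ ($V{\left(Y \right)} = 6 + 1 = 7$)
$P{\left(G \right)} = -3 + G$
$M = 100$ ($M = 5 \left(\left(-4\right) \left(-5\right)\right) = 5 \cdot 20 = 100$)
$g{\left(U,w \right)} = 400 + 100 w$ ($g{\left(U,w \right)} = \left(w + \left(-3 + 7\right)\right) 100 = \left(w + 4\right) 100 = \left(4 + w\right) 100 = 400 + 100 w$)
$\frac{1}{g{\left(k{\left(E,-4 \right)},-29 \right)}} = \frac{1}{400 + 100 \left(-29\right)} = \frac{1}{400 - 2900} = \frac{1}{-2500} = - \frac{1}{2500}$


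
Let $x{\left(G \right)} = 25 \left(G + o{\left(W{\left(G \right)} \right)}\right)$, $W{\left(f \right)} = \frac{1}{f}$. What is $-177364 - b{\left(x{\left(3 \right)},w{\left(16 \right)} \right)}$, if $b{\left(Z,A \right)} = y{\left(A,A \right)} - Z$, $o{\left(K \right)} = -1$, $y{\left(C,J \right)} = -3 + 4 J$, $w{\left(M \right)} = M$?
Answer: $-177375$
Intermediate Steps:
$x{\left(G \right)} = -25 + 25 G$ ($x{\left(G \right)} = 25 \left(G - 1\right) = 25 \left(-1 + G\right) = -25 + 25 G$)
$b{\left(Z,A \right)} = -3 - Z + 4 A$ ($b{\left(Z,A \right)} = \left(-3 + 4 A\right) - Z = -3 - Z + 4 A$)
$-177364 - b{\left(x{\left(3 \right)},w{\left(16 \right)} \right)} = -177364 - \left(-3 - \left(-25 + 25 \cdot 3\right) + 4 \cdot 16\right) = -177364 - \left(-3 - \left(-25 + 75\right) + 64\right) = -177364 - \left(-3 - 50 + 64\right) = -177364 - 11 = -177375$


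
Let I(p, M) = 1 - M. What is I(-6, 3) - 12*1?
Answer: -14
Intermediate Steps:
I(-6, 3) - 12*1 = (1 - 1*3) - 12*1 = (1 - 3) - 12 = -2 - 12 = -14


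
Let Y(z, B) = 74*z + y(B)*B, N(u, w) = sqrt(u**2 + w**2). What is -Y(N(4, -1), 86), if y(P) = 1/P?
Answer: -1 - 74*sqrt(17) ≈ -306.11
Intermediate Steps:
Y(z, B) = 1 + 74*z (Y(z, B) = 74*z + B/B = 74*z + 1 = 1 + 74*z)
-Y(N(4, -1), 86) = -(1 + 74*sqrt(4**2 + (-1)**2)) = -(1 + 74*sqrt(16 + 1)) = -(1 + 74*sqrt(17)) = -1 - 74*sqrt(17)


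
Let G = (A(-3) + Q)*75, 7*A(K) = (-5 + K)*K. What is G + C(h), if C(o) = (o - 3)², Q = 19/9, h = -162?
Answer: 580450/21 ≈ 27640.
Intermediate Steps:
Q = 19/9 (Q = 19*(⅑) = 19/9 ≈ 2.1111)
A(K) = K*(-5 + K)/7 (A(K) = ((-5 + K)*K)/7 = (K*(-5 + K))/7 = K*(-5 + K)/7)
C(o) = (-3 + o)²
G = 8725/21 (G = ((⅐)*(-3)*(-5 - 3) + 19/9)*75 = ((⅐)*(-3)*(-8) + 19/9)*75 = (24/7 + 19/9)*75 = (349/63)*75 = 8725/21 ≈ 415.48)
G + C(h) = 8725/21 + (-3 - 162)² = 8725/21 + (-165)² = 8725/21 + 27225 = 580450/21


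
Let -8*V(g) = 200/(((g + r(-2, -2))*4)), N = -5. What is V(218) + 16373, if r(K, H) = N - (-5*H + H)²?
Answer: 9758283/596 ≈ 16373.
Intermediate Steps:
r(K, H) = -5 - 16*H² (r(K, H) = -5 - (-5*H + H)² = -5 - (-4*H)² = -5 - 16*H²)
V(g) = -25/(-276 + 4*g) (V(g) = -25/((g + (-5 - 16*(-2)²))*4) = -25/((g + (-5 - 16*4))*4) = -25/((g + (-5 - 64))*4) = -25/((g - 69)*4) = -25/((-69 + g)*4) = -25/(-276 + 4*g))
V(218) + 16373 = -25/(-276 + 4*218) + 16373 = -25/(-276 + 872) + 16373 = -25/596 + 16373 = 9758283/596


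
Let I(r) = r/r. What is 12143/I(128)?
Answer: 12143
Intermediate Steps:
I(r) = 1
12143/I(128) = 12143/1 = 12143*1 = 12143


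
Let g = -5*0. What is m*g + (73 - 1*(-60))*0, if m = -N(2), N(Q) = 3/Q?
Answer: 0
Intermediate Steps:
g = 0
m = -3/2 ≈ -1.5000
m*g + (73 - 1*(-60))*0 = -3/2*0 + (73 - 1*(-60))*0 = 0 + (73 + 60)*0 = 0 + 133*0 = 0 + 0 = 0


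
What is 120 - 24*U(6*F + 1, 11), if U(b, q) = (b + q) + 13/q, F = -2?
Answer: 1008/11 ≈ 91.636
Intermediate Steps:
U(b, q) = b + q + 13/q
120 - 24*U(6*F + 1, 11) = 120 - 24*((6*(-2) + 1) + 11 + 13/11) = 120 - 24*((-12 + 1) + 11 + 13*(1/11)) = 120 - 24*(-11 + 11 + 13/11) = 120 - 24*13/11 = 120 - 312/11 = 1008/11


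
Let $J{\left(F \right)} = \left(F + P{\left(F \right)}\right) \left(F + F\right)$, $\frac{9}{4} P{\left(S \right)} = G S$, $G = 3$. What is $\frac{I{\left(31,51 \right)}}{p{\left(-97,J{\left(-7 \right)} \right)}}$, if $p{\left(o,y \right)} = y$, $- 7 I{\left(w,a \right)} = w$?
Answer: $- \frac{93}{4802} \approx -0.019367$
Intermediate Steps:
$P{\left(S \right)} = \frac{4 S}{3}$ ($P{\left(S \right)} = \frac{4 \cdot 3 S}{9} = \frac{4 S}{3}$)
$I{\left(w,a \right)} = - \frac{w}{7}$
$J{\left(F \right)} = \frac{14 F^{2}}{3}$ ($J{\left(F \right)} = \left(F + \frac{4 F}{3}\right) \left(F + F\right) = \frac{7 F}{3} \cdot 2 F = \frac{14 F^{2}}{3}$)
$\frac{I{\left(31,51 \right)}}{p{\left(-97,J{\left(-7 \right)} \right)}} = \frac{\left(- \frac{1}{7}\right) 31}{\frac{14}{3} \left(-7\right)^{2}} = - \frac{31}{7 \cdot \frac{14}{3} \cdot 49} = - \frac{31}{7 \cdot \frac{686}{3}} = \left(- \frac{31}{7}\right) \frac{3}{686} = - \frac{93}{4802}$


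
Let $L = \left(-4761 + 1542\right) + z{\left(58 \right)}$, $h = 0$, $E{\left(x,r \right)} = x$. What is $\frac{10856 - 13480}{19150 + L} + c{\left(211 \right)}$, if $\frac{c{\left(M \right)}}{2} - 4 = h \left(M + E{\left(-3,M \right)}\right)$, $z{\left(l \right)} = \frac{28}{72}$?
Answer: $\frac{2246888}{286765} \approx 7.8353$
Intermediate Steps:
$z{\left(l \right)} = \frac{7}{18}$ ($z{\left(l \right)} = 28 \cdot \frac{1}{72} = \frac{7}{18}$)
$L = - \frac{57935}{18}$ ($L = \left(-4761 + 1542\right) + \frac{7}{18} = -3219 + \frac{7}{18} = - \frac{57935}{18} \approx -3218.6$)
$c{\left(M \right)} = 8$ ($c{\left(M \right)} = 8 + 2 \cdot 0 \left(M - 3\right) = 8 + 2 \cdot 0 \left(-3 + M\right) = 8 + 2 \cdot 0 = 8 + 0 = 8$)
$\frac{10856 - 13480}{19150 + L} + c{\left(211 \right)} = \frac{10856 - 13480}{19150 - \frac{57935}{18}} + 8 = - \frac{2624}{\frac{286765}{18}} + 8 = \left(-2624\right) \frac{18}{286765} + 8 = - \frac{47232}{286765} + 8 = \frac{2246888}{286765}$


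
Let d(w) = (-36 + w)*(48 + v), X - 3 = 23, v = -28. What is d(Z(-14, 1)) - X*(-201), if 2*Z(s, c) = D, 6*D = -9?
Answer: 4491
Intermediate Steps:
D = -3/2 (D = (⅙)*(-9) = -3/2 ≈ -1.5000)
Z(s, c) = -¾ (Z(s, c) = (½)*(-3/2) = -¾)
X = 26 (X = 3 + 23 = 26)
d(w) = -720 + 20*w (d(w) = (-36 + w)*(48 - 28) = (-36 + w)*20 = -720 + 20*w)
d(Z(-14, 1)) - X*(-201) = (-720 + 20*(-¾)) - 26*(-201) = (-720 - 15) - 1*(-5226) = -735 + 5226 = 4491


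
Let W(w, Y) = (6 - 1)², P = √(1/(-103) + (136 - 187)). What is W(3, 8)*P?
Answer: 25*I*√541162/103 ≈ 178.55*I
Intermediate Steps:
P = I*√541162/103 (P = √(-1/103 - 51) = √(-5254/103) = I*√541162/103 ≈ 7.1421*I)
W(w, Y) = 25 (W(w, Y) = 5² = 25)
W(3, 8)*P = 25*(I*√541162/103) = 25*I*√541162/103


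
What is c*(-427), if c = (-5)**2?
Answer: -10675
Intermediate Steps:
c = 25
c*(-427) = 25*(-427) = -10675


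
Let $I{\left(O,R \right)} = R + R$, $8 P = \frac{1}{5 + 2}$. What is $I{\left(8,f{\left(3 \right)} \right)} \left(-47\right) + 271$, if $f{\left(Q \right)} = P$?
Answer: $\frac{7541}{28} \approx 269.32$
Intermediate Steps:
$P = \frac{1}{56}$ ($P = \frac{1}{8 \left(5 + 2\right)} = \frac{1}{8 \cdot 7} = \frac{1}{8} \cdot \frac{1}{7} = \frac{1}{56} \approx 0.017857$)
$f{\left(Q \right)} = \frac{1}{56}$
$I{\left(O,R \right)} = 2 R$
$I{\left(8,f{\left(3 \right)} \right)} \left(-47\right) + 271 = 2 \cdot \frac{1}{56} \left(-47\right) + 271 = \frac{1}{28} \left(-47\right) + 271 = - \frac{47}{28} + 271 = \frac{7541}{28}$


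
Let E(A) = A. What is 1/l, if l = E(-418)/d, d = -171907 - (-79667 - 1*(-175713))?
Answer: 267953/418 ≈ 641.04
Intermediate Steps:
d = -267953 (d = -171907 - (-79667 + 175713) = -171907 - 1*96046 = -171907 - 96046 = -267953)
l = 418/267953 (l = -418/(-267953) = -418*(-1/267953) = 418/267953 ≈ 0.0015600)
1/l = 1/(418/267953) = 267953/418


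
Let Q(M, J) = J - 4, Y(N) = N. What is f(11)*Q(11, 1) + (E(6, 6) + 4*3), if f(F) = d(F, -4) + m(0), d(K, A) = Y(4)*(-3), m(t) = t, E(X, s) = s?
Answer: 54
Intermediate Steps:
Q(M, J) = -4 + J
d(K, A) = -12 (d(K, A) = 4*(-3) = -12)
f(F) = -12 (f(F) = -12 + 0 = -12)
f(11)*Q(11, 1) + (E(6, 6) + 4*3) = -12*(-4 + 1) + (6 + 4*3) = -12*(-3) + (6 + 12) = 36 + 18 = 54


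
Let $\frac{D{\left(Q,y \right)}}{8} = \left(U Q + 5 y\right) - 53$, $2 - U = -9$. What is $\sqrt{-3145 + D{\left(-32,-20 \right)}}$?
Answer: $i \sqrt{7185} \approx 84.764 i$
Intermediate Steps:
$U = 11$ ($U = 2 - -9 = 2 + 9 = 11$)
$D{\left(Q,y \right)} = -424 + 40 y + 88 Q$ ($D{\left(Q,y \right)} = 8 \left(\left(11 Q + 5 y\right) - 53\right) = 8 \left(\left(5 y + 11 Q\right) - 53\right) = 8 \left(-53 + 5 y + 11 Q\right) = -424 + 40 y + 88 Q$)
$\sqrt{-3145 + D{\left(-32,-20 \right)}} = \sqrt{-3145 + \left(-424 + 40 \left(-20\right) + 88 \left(-32\right)\right)} = \sqrt{-3145 - 4040} = \sqrt{-7185} = i \sqrt{7185}$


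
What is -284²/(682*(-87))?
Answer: 40328/29667 ≈ 1.3594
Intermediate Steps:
-284²/(682*(-87)) = -80656/(-59334) = -80656*(-1)/59334 = -1*(-40328/29667) = 40328/29667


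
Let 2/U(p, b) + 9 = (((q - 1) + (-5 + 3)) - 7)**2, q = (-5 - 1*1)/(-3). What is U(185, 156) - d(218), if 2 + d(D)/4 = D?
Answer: -47518/55 ≈ -863.96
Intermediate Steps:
d(D) = -8 + 4*D
q = 2 (q = (-5 - 1)*(-1/3) = -6*(-1/3) = 2)
U(p, b) = 2/55 (U(p, b) = 2/(-9 + (((2 - 1) + (-5 + 3)) - 7)**2) = 2/(-9 + ((1 - 2) - 7)**2) = 2/(-9 + (-1 - 7)**2) = 2/(-9 + (-8)**2) = 2/(-9 + 64) = 2/55)
U(185, 156) - d(218) = 2/55 - (-8 + 4*218) = 2/55 - (-8 + 872) = 2/55 - 1*864 = 2/55 - 864 = -47518/55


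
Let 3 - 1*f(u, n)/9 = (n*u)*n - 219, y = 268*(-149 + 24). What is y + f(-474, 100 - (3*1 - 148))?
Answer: 256035148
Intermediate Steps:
y = -33500 (y = 268*(-125) = -33500)
f(u, n) = 1998 - 9*u*n**2 (f(u, n) = 27 - 9*((n*u)*n - 219) = 27 - 9*(u*n**2 - 219) = 27 - 9*(-219 + u*n**2) = 27 + (1971 - 9*u*n**2) = 1998 - 9*u*n**2)
y + f(-474, 100 - (3*1 - 148)) = -33500 + (1998 - 9*(-474)*(100 - (3*1 - 148))**2) = -33500 + (1998 - 9*(-474)*(100 - (3 - 148))**2) = -33500 + (1998 - 9*(-474)*(100 - 1*(-145))**2) = -33500 + (1998 - 9*(-474)*(100 + 145)**2) = -33500 + (1998 - 9*(-474)*245**2) = -33500 + (1998 - 9*(-474)*60025) = -33500 + (1998 + 256066650) = -33500 + 256068648 = 256035148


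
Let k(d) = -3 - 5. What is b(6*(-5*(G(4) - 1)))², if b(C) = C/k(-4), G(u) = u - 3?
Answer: 0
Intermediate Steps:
G(u) = -3 + u
k(d) = -8
b(C) = -C/8 (b(C) = C/(-8) = C*(-⅛) = -C/8)
b(6*(-5*(G(4) - 1)))² = (-3*(-5*((-3 + 4) - 1))/4)² = (-3*(-5*(1 - 1))/4)² = (-3*(-5*0)/4)² = (-3*0/4)² = (-⅛*0)² = 0² = 0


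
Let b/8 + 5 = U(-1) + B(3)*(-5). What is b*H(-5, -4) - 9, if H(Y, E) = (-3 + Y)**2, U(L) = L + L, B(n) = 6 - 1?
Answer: -16393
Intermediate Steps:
B(n) = 5
U(L) = 2*L
b = -256 (b = -40 + 8*(2*(-1) + 5*(-5)) = -40 + 8*(-2 - 25) = -40 + 8*(-27) = -40 - 216 = -256)
b*H(-5, -4) - 9 = -256*(-3 - 5)**2 - 9 = -256*(-8)**2 - 9 = -256*64 - 9 = -16384 - 9 = -16393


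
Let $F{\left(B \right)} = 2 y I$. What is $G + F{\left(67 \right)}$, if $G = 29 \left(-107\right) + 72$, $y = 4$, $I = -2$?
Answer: $-3047$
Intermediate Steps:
$F{\left(B \right)} = -16$ ($F{\left(B \right)} = 2 \cdot 4 \left(-2\right) = 8 \left(-2\right) = -16$)
$G = -3031$ ($G = -3103 + 72 = -3031$)
$G + F{\left(67 \right)} = -3031 - 16 = -3047$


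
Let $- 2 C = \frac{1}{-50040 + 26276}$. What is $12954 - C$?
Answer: $\frac{615677711}{47528} \approx 12954.0$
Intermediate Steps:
$C = \frac{1}{47528}$ ($C = - \frac{1}{2 \left(-50040 + 26276\right)} = - \frac{1}{2 \left(-23764\right)} = \left(- \frac{1}{2}\right) \left(- \frac{1}{23764}\right) = \frac{1}{47528} \approx 2.104 \cdot 10^{-5}$)
$12954 - C = 12954 - \frac{1}{47528} = \frac{615677711}{47528}$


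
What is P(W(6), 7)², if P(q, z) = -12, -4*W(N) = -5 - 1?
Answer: 144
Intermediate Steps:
W(N) = 3/2 (W(N) = -(-5 - 1)/4 = -¼*(-6) = 3/2)
P(W(6), 7)² = (-12)² = 144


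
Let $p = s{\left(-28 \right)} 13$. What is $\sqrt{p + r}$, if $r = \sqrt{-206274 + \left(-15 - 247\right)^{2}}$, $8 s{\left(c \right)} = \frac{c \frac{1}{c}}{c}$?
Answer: $\frac{\sqrt{-182 + 3136 i \sqrt{137630}}}{56} \approx 13.618 + 13.621 i$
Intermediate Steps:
$s{\left(c \right)} = \frac{1}{8 c}$ ($s{\left(c \right)} = \frac{\frac{c}{c} \frac{1}{c}}{8} = \frac{1 \frac{1}{c}}{8} = \frac{1}{8 c}$)
$r = i \sqrt{137630}$ ($r = \sqrt{-206274 + \left(-262\right)^{2}} = \sqrt{-206274 + 68644} = \sqrt{-137630} = i \sqrt{137630} \approx 370.99 i$)
$p = - \frac{13}{224}$ ($p = \frac{1}{8 \left(-28\right)} 13 = \frac{1}{8} \left(- \frac{1}{28}\right) 13 = \left(- \frac{1}{224}\right) 13 = - \frac{13}{224} \approx -0.058036$)
$\sqrt{p + r} = \sqrt{- \frac{13}{224} + i \sqrt{137630}}$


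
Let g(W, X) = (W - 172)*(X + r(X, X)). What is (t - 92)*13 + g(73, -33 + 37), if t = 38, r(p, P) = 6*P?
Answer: -3474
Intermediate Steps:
g(W, X) = 7*X*(-172 + W) (g(W, X) = (W - 172)*(X + 6*X) = (-172 + W)*(7*X) = 7*X*(-172 + W))
(t - 92)*13 + g(73, -33 + 37) = (38 - 92)*13 + 7*(-33 + 37)*(-172 + 73) = -54*13 + 7*4*(-99) = -702 - 2772 = -3474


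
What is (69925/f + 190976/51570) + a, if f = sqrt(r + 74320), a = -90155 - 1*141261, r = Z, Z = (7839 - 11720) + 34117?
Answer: -5966966072/25785 + 69925*sqrt(26139)/52278 ≈ -2.3120e+5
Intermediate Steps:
Z = 30236 (Z = -3881 + 34117 = 30236)
r = 30236
a = -231416 (a = -90155 - 141261 = -231416)
f = 2*sqrt(26139) (f = sqrt(30236 + 74320) = sqrt(104556) = 2*sqrt(26139) ≈ 323.35)
(69925/f + 190976/51570) + a = (69925/((2*sqrt(26139))) + 190976/51570) - 231416 = (69925*(sqrt(26139)/52278) + 190976*(1/51570)) - 231416 = (69925*sqrt(26139)/52278 + 95488/25785) - 231416 = (95488/25785 + 69925*sqrt(26139)/52278) - 231416 = -5966966072/25785 + 69925*sqrt(26139)/52278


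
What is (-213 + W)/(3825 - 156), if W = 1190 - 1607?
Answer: -210/1223 ≈ -0.17171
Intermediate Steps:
W = -417
(-213 + W)/(3825 - 156) = (-213 - 417)/(3825 - 156) = -630/3669 = -630*1/3669 = -210/1223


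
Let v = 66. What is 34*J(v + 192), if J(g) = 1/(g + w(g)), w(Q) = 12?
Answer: 17/135 ≈ 0.12593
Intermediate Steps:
J(g) = 1/(12 + g) (J(g) = 1/(g + 12) = 1/(12 + g))
34*J(v + 192) = 34/(12 + (66 + 192)) = 34/(12 + 258) = 34/270 = 34*(1/270) = 17/135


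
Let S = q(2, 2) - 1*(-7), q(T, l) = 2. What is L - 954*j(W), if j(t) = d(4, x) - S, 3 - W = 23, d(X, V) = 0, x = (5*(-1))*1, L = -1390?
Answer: 7196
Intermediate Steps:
x = -5 (x = -5*1 = -5)
W = -20 (W = 3 - 1*23 = 3 - 23 = -20)
S = 9 (S = 2 - 1*(-7) = 2 + 7 = 9)
j(t) = -9 (j(t) = 0 - 1*9 = 0 - 9 = -9)
L - 954*j(W) = -1390 - 954*(-9) = -1390 + 8586 = 7196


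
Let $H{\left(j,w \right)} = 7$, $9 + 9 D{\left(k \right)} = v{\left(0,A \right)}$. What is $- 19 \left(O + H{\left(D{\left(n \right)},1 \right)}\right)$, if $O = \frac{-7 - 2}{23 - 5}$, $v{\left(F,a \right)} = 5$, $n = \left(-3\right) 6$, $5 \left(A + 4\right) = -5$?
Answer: $- \frac{247}{2} \approx -123.5$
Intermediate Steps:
$A = -5$ ($A = -4 + \frac{1}{5} \left(-5\right) = -4 - 1 = -5$)
$n = -18$
$D{\left(k \right)} = - \frac{4}{9}$ ($D{\left(k \right)} = -1 + \frac{1}{9} \cdot 5 = -1 + \frac{5}{9} = - \frac{4}{9}$)
$O = - \frac{1}{2}$ ($O = - \frac{9}{18} = \left(-9\right) \frac{1}{18} = - \frac{1}{2} \approx -0.5$)
$- 19 \left(O + H{\left(D{\left(n \right)},1 \right)}\right) = - 19 \left(- \frac{1}{2} + 7\right) = \left(-19\right) \frac{13}{2} = - \frac{247}{2}$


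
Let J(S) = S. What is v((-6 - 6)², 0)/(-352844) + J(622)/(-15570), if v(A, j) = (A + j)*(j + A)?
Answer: -67791061/686722635 ≈ -0.098717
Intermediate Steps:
v(A, j) = (A + j)² (v(A, j) = (A + j)*(A + j) = (A + j)²)
v((-6 - 6)², 0)/(-352844) + J(622)/(-15570) = ((-6 - 6)² + 0)²/(-352844) + 622/(-15570) = ((-12)² + 0)²*(-1/352844) + 622*(-1/15570) = (144 + 0)²*(-1/352844) - 311/7785 = 144²*(-1/352844) - 311/7785 = 20736*(-1/352844) - 311/7785 = -5184/88211 - 311/7785 = -67791061/686722635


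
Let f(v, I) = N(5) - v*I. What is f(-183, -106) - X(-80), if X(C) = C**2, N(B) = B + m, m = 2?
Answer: -25791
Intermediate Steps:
N(B) = 2 + B (N(B) = B + 2 = 2 + B)
f(v, I) = 7 - I*v (f(v, I) = (2 + 5) - v*I = 7 - I*v)
f(-183, -106) - X(-80) = (7 - 1*(-106)*(-183)) - 1*(-80)**2 = (7 - 19398) - 1*6400 = -19391 - 6400 = -25791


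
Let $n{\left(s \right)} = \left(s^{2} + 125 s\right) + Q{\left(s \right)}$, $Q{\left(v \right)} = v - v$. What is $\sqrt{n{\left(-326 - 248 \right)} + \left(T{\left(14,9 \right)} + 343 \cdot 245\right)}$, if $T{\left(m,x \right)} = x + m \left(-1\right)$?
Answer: $2 \sqrt{85439} \approx 584.6$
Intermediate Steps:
$T{\left(m,x \right)} = x - m$
$Q{\left(v \right)} = 0$
$n{\left(s \right)} = s^{2} + 125 s$ ($n{\left(s \right)} = \left(s^{2} + 125 s\right) + 0 = s^{2} + 125 s$)
$\sqrt{n{\left(-326 - 248 \right)} + \left(T{\left(14,9 \right)} + 343 \cdot 245\right)} = \sqrt{\left(-326 - 248\right) \left(125 - 574\right) + \left(\left(9 - 14\right) + 343 \cdot 245\right)} = \sqrt{\left(-326 - 248\right) \left(125 - 574\right) + \left(\left(9 - 14\right) + 84035\right)} = \sqrt{- 574 \left(125 - 574\right) + \left(-5 + 84035\right)} = \sqrt{\left(-574\right) \left(-449\right) + 84030} = \sqrt{257726 + 84030} = \sqrt{341756} = 2 \sqrt{85439}$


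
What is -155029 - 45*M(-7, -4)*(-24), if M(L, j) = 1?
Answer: -153949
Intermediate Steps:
-155029 - 45*M(-7, -4)*(-24) = -155029 - 45*1*(-24) = -155029 - 45*(-24) = -155029 - 1*(-1080) = -155029 + 1080 = -153949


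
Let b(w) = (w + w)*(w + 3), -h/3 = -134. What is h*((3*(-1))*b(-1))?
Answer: 4824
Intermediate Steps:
h = 402 (h = -3*(-134) = 402)
b(w) = 2*w*(3 + w) (b(w) = (2*w)*(3 + w) = 2*w*(3 + w))
h*((3*(-1))*b(-1)) = 402*((3*(-1))*(2*(-1)*(3 - 1))) = 402*(-6*(-1)*2) = 402*(-3*(-4)) = 402*12 = 4824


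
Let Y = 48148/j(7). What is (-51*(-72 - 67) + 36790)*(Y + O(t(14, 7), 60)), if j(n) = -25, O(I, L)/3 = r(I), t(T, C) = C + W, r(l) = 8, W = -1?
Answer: -2086358692/25 ≈ -8.3454e+7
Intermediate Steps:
t(T, C) = -1 + C (t(T, C) = C - 1 = -1 + C)
O(I, L) = 24 (O(I, L) = 3*8 = 24)
Y = -48148/25 (Y = 48148/(-25) = 48148*(-1/25) = -48148/25 ≈ -1925.9)
(-51*(-72 - 67) + 36790)*(Y + O(t(14, 7), 60)) = (-51*(-72 - 67) + 36790)*(-48148/25 + 24) = (-51*(-139) + 36790)*(-47548/25) = (7089 + 36790)*(-47548/25) = 43879*(-47548/25) = -2086358692/25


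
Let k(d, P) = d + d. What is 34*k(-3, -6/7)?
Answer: -204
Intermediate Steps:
k(d, P) = 2*d
34*k(-3, -6/7) = 34*(2*(-3)) = 34*(-6) = -204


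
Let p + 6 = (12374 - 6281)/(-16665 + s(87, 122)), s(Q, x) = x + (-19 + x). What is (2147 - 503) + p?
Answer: 8974209/5480 ≈ 1637.6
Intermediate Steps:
s(Q, x) = -19 + 2*x
p = -34911/5480 (p = -6 + (12374 - 6281)/(-16665 + (-19 + 2*122)) = -6 + 6093/(-16665 + (-19 + 244)) = -6 + 6093/(-16665 + 225) = -6 + 6093/(-16440) = -6 + 6093*(-1/16440) = -6 - 2031/5480 = -34911/5480 ≈ -6.3706)
(2147 - 503) + p = (2147 - 503) - 34911/5480 = 1644 - 34911/5480 = 8974209/5480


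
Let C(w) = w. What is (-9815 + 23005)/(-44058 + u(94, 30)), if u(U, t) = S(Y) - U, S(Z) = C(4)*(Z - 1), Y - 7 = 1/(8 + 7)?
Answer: -98925/330958 ≈ -0.29890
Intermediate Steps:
Y = 106/15 (Y = 7 + 1/(8 + 7) = 7 + 1/15 = 106/15 ≈ 7.0667)
S(Z) = -4 + 4*Z (S(Z) = 4*(Z - 1) = 4*(-1 + Z) = -4 + 4*Z)
u(U, t) = 364/15 - U (u(U, t) = (-4 + 4*(106/15)) - U = (-4 + 424/15) - U = 364/15 - U)
(-9815 + 23005)/(-44058 + u(94, 30)) = (-9815 + 23005)/(-44058 + (364/15 - 1*94)) = 13190/(-44058 + (364/15 - 94)) = 13190/(-44058 - 1046/15) = 13190/(-661916/15) = 13190*(-15/661916) = -98925/330958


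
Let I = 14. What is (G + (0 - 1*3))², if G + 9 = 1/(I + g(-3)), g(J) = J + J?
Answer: 9025/64 ≈ 141.02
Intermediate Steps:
g(J) = 2*J
G = -71/8 (G = -9 + 1/(14 + 2*(-3)) = -9 + 1/(14 - 6) = -9 + 1/8 = -9 + ⅛ = -71/8 ≈ -8.8750)
(G + (0 - 1*3))² = (-71/8 + (0 - 1*3))² = (-71/8 + (0 - 3))² = (-71/8 - 3)² = (-95/8)² = 9025/64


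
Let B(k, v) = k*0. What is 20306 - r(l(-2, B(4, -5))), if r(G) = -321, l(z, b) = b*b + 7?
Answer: 20627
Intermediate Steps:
B(k, v) = 0
l(z, b) = 7 + b**2 (l(z, b) = b**2 + 7 = 7 + b**2)
20306 - r(l(-2, B(4, -5))) = 20306 - 1*(-321) = 20306 + 321 = 20627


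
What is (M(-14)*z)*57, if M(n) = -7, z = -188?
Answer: 75012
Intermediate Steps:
(M(-14)*z)*57 = -7*(-188)*57 = 1316*57 = 75012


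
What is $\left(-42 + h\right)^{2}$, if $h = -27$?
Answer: $4761$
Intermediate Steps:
$\left(-42 + h\right)^{2} = \left(-42 - 27\right)^{2} = \left(-69\right)^{2} = 4761$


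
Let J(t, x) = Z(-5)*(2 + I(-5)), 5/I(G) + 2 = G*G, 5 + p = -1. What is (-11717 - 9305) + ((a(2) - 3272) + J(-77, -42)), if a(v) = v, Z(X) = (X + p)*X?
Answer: -555911/23 ≈ -24170.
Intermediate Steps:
p = -6 (p = -5 - 1 = -6)
I(G) = 5/(-2 + G**2) (I(G) = 5/(-2 + G*G) = 5/(-2 + G**2))
Z(X) = X*(-6 + X) (Z(X) = (X - 6)*X = (-6 + X)*X = X*(-6 + X))
J(t, x) = 2805/23 (J(t, x) = (-5*(-6 - 5))*(2 + 5/(-2 + (-5)**2)) = (-5*(-11))*(2 + 5/(-2 + 25)) = 55*(2 + 5/23) = 55*(51/23) = 2805/23)
(-11717 - 9305) + ((a(2) - 3272) + J(-77, -42)) = (-11717 - 9305) + ((2 - 3272) + 2805/23) = -21022 + (-3270 + 2805/23) = -21022 - 72405/23 = -555911/23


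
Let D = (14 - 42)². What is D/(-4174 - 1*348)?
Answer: -56/323 ≈ -0.17337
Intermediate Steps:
D = 784 (D = (-28)² = 784)
D/(-4174 - 1*348) = 784/(-4174 - 1*348) = 784/(-4174 - 348) = 784/(-4522) = 784*(-1/4522) = -56/323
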